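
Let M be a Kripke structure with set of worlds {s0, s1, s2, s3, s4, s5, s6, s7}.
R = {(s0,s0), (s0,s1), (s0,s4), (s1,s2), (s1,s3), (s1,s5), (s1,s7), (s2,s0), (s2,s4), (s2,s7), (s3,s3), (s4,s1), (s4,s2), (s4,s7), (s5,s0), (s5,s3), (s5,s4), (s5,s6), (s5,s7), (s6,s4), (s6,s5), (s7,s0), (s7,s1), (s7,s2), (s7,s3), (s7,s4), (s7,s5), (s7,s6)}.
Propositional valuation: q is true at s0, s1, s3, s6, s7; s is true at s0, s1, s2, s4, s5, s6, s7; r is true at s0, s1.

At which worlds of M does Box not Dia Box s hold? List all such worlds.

s3

Let φ = Box not Dia Box s. Evaluate φ at each world:
  s0 (successors {s0, s1, s4}): φ is false.
  s1 (successors {s2, s3, s5, s7}): φ is false.
  s2 (successors {s0, s4, s7}): φ is false.
  s3 (successors {s3}): φ is true.
  s4 (successors {s1, s2, s7}): φ is false.
  s5 (successors {s0, s3, s4, s6, s7}): φ is false.
  s6 (successors {s4, s5}): φ is false.
  s7 (successors {s0, s1, s2, s3, s4, s5, s6}): φ is false.
For instance, at s1:
  At s1: Box not Dia Box s requires not Dia Box s at every successor {s2, s3, s5, s7}.
    not Dia Box s fails at s2, so Box not Dia Box s is false at s1.
      At s2: Dia Box s is true, so not Dia Box s is false.
Satisfying worlds: {s3}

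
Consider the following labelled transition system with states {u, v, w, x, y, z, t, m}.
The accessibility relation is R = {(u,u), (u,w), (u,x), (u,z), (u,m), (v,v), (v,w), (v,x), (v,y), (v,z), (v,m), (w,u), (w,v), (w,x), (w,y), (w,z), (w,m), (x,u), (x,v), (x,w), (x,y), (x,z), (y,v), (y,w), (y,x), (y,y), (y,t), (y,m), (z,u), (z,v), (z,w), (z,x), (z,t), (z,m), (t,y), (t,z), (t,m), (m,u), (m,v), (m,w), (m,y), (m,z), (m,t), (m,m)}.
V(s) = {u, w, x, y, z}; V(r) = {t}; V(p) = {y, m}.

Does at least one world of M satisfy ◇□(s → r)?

No

Recall that □ψ holds at a world iff ψ holds at every accessible world, and ◇ψ holds iff ψ holds at some accessible world.
Let φ = ◇□(s → r). Evaluate φ at each world:
  u (successors {u, w, x, z, m}): φ is false.
  v (successors {v, w, x, y, z, m}): φ is false.
  w (successors {u, v, x, y, z, m}): φ is false.
  x (successors {u, v, w, y, z}): φ is false.
  y (successors {v, w, x, y, t, m}): φ is false.
  z (successors {u, v, w, x, t, m}): φ is false.
  t (successors {y, z, m}): φ is false.
  m (successors {u, v, w, y, z, t, m}): φ is false.
For instance, at x:
  At x: ◇□(s → r) requires □(s → r) at some successor in {u, v, w, y, z}.
    At u: □(s → r) is false.
    At v: □(s → r) is false.
    At w: □(s → r) is false.
    At y: □(s → r) is false.
    At z: □(s → r) is false.
  So ◇□(s → r) is false at x.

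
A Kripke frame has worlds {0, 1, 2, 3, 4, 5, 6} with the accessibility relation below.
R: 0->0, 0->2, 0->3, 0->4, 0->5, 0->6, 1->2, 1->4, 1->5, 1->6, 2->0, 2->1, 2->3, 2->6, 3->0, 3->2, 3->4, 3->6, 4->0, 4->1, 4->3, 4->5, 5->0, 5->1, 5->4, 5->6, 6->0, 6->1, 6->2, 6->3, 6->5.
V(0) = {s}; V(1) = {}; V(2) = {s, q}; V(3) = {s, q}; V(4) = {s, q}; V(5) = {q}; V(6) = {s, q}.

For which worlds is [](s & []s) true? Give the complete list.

Recall that []ψ holds at a world iff ψ holds at every accessible world, and <>ψ holds iff ψ holds at some accessible world.
Let φ = [](s & []s). Evaluate φ at each world:
  0 (successors {0, 2, 3, 4, 5, 6}): φ is false.
  1 (successors {2, 4, 5, 6}): φ is false.
  2 (successors {0, 1, 3, 6}): φ is false.
  3 (successors {0, 2, 4, 6}): φ is false.
  4 (successors {0, 1, 3, 5}): φ is false.
  5 (successors {0, 1, 4, 6}): φ is false.
  6 (successors {0, 1, 2, 3, 5}): φ is false.
For instance, at 5:
  At 5: [](s & []s) requires s & []s at every successor {0, 1, 4, 6}.
    s & []s fails at 0, so [](s & []s) is false at 5.
      At 0: s is true, []s is false, so s & []s is false.
Satisfying worlds: none.

none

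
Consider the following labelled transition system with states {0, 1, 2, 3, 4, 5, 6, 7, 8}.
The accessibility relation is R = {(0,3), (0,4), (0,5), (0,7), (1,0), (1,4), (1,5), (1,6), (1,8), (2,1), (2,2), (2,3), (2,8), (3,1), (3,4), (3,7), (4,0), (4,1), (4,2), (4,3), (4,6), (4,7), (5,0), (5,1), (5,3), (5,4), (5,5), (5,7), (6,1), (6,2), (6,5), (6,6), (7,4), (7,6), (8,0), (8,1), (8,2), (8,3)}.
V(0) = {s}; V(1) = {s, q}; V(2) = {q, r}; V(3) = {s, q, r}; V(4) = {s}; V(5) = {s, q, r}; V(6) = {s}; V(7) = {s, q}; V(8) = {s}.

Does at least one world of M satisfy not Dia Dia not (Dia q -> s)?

Let φ = not Dia Dia not (Dia q -> s). Evaluate φ at each world:
  0 (successors {3, 4, 5, 7}): φ is false.
  1 (successors {0, 4, 5, 6, 8}): φ is false.
  2 (successors {1, 2, 3, 8}): φ is false.
  3 (successors {1, 4, 7}): φ is false.
  4 (successors {0, 1, 2, 3, 6, 7}): φ is false.
  5 (successors {0, 1, 3, 4, 5, 7}): φ is false.
  6 (successors {1, 2, 5, 6}): φ is false.
  7 (successors {4, 6}): φ is false.
  8 (successors {0, 1, 2, 3}): φ is false.
For instance, at 2:
  At 2: Dia Dia not (Dia q -> s) is true, so not Dia Dia not (Dia q -> s) is false.
    At 2: Dia Dia not (Dia q -> s) requires Dia not (Dia q -> s) at some successor in {1, 2, 3, 8}.
      Dia not (Dia q -> s) holds at 2, so Dia Dia not (Dia q -> s) is true at 2.

No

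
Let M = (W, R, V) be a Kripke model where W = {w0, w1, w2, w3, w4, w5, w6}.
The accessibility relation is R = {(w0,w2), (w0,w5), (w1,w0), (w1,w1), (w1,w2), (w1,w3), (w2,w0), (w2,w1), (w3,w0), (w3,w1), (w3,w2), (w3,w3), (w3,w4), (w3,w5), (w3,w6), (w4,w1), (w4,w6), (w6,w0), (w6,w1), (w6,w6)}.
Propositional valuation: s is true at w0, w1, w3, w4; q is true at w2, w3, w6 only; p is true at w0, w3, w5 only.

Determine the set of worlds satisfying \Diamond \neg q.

w0, w1, w2, w3, w4, w6

Recall that \Diamond ψ holds at a world iff ψ holds at some accessible world.
Let φ = \Diamond \neg q. Evaluate φ at each world:
  w0 (successors {w2, w5}): φ is true.
  w1 (successors {w0, w1, w2, w3}): φ is true.
  w2 (successors {w0, w1}): φ is true.
  w3 (successors {w0, w1, w2, w3, w4, w5, w6}): φ is true.
  w4 (successors {w1, w6}): φ is true.
  w5 (successors ∅): φ is false.
  w6 (successors {w0, w1, w6}): φ is true.
For instance, at w6:
  At w6: \Diamond \neg q requires \neg q at some successor in {w0, w1, w6}.
    \neg q holds at w0, so \Diamond \neg q is true at w6.
Satisfying worlds: {w0, w1, w2, w3, w4, w6}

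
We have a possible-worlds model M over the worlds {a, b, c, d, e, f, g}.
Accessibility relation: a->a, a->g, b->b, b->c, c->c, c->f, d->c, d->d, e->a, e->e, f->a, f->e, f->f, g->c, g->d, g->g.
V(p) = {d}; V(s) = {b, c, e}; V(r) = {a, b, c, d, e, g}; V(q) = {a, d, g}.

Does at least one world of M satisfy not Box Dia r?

No

Let φ = not Box Dia r. Evaluate φ at each world:
  a (successors {a, g}): φ is false.
  b (successors {b, c}): φ is false.
  c (successors {c, f}): φ is false.
  d (successors {c, d}): φ is false.
  e (successors {a, e}): φ is false.
  f (successors {a, e, f}): φ is false.
  g (successors {c, d, g}): φ is false.
For instance, at a:
  At a: Box Dia r is true, so not Box Dia r is false.
    At a: Box Dia r requires Dia r at every successor {a, g}.
      At a: Dia r is true.
      At g: Dia r is true.
    So Box Dia r is true at a.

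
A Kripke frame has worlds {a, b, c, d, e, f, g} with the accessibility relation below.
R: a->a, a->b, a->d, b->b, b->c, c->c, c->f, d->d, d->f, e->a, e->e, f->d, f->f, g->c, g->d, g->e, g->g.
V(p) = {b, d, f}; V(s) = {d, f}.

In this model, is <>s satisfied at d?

Yes

At d: <>s requires s at some successor in {d, f}.
  s holds at d, so <>s is true at d.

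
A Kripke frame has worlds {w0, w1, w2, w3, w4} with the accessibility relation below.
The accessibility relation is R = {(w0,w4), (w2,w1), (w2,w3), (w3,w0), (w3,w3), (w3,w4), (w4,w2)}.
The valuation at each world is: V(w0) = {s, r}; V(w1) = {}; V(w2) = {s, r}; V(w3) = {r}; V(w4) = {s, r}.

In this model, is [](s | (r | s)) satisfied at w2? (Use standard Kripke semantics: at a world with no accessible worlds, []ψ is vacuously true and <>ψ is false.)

No

At w2: [](s | (r | s)) requires s | (r | s) at every successor {w1, w3}.
  s | (r | s) fails at w1, so [](s | (r | s)) is false at w2.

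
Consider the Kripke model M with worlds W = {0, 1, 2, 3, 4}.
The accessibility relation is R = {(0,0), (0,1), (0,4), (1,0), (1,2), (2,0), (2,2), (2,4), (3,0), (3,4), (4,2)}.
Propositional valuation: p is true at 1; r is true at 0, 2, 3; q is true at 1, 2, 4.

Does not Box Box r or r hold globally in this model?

Let φ = not Box Box r or r. Evaluate φ at each world:
  0 (successors {0, 1, 4}): φ is true.
  1 (successors {0, 2}): φ is true.
  2 (successors {0, 2, 4}): φ is true.
  3 (successors {0, 4}): φ is true.
  4 (successors {2}): φ is true.
For instance, at 4:
  At 4: not Box Box r is true, r is false, so not Box Box r or r is true.
    At 4: Box Box r is false, so not Box Box r is true.
      At 4: Box Box r requires Box r at every successor {2}.
        Box r fails at 2, so Box Box r is false at 4.

Yes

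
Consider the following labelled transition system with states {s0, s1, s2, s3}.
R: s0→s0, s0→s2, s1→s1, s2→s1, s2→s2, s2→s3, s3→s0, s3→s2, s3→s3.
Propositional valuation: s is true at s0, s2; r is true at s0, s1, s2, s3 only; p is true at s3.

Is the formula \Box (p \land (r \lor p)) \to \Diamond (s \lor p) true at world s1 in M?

Yes

At s1: \Box (p \land (r \lor p)) is false, \Diamond (s \lor p) is false, so \Box (p \land (r \lor p)) \to \Diamond (s \lor p) is true.
  At s1: \Box (p \land (r \lor p)) requires p \land (r \lor p) at every successor {s1}.
    p \land (r \lor p) fails at s1, so \Box (p \land (r \lor p)) is false at s1.
  At s1: \Diamond (s \lor p) requires s \lor p at some successor in {s1}.
    At s1: s \lor p is false.
  So \Diamond (s \lor p) is false at s1.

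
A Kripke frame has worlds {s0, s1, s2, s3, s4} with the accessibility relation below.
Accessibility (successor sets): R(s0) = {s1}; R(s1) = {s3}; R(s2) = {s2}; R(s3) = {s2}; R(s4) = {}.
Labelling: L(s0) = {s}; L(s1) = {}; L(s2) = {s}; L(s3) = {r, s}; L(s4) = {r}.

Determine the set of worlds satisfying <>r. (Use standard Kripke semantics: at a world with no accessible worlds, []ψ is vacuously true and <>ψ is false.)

Recall that <>ψ holds at a world iff ψ holds at some accessible world.
Let φ = <>r. Evaluate φ at each world:
  s0 (successors {s1}): φ is false.
  s1 (successors {s3}): φ is true.
  s2 (successors {s2}): φ is false.
  s3 (successors {s2}): φ is false.
  s4 (successors ∅): φ is false.
For instance, at s1:
  At s1: <>r requires r at some successor in {s3}.
    r holds at s3, so <>r is true at s1.
Satisfying worlds: {s1}

s1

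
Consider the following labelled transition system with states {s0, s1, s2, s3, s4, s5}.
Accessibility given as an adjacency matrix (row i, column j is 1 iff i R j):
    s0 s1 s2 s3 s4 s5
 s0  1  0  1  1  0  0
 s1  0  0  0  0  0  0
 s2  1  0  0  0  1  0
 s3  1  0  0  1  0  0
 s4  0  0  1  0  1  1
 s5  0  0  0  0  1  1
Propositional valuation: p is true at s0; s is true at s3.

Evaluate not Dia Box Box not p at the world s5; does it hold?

No

At s5: Dia Box Box not p is true, so not Dia Box Box not p is false.
  At s5: Dia Box Box not p requires Box Box not p at some successor in {s4, s5}.
    Box Box not p holds at s5, so Dia Box Box not p is true at s5.
      At s5: Box Box not p requires Box not p at every successor {s4, s5}.
        At s4: Box not p is true.
        At s5: Box not p is true.
      So Box Box not p is true at s5.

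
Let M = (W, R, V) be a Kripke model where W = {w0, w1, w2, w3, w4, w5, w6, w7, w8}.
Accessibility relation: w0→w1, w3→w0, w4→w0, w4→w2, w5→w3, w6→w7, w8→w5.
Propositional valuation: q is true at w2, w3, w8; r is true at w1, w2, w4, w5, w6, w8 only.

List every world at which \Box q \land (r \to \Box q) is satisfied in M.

Recall that \Box ψ holds at a world iff ψ holds at every accessible world, and \Diamond ψ holds iff ψ holds at some accessible world.
Let φ = \Box q \land (r \to \Box q). Evaluate φ at each world:
  w0 (successors {w1}): φ is false.
  w1 (successors ∅): φ is true.
  w2 (successors ∅): φ is true.
  w3 (successors {w0}): φ is false.
  w4 (successors {w0, w2}): φ is false.
  w5 (successors {w3}): φ is true.
  w6 (successors {w7}): φ is false.
  w7 (successors ∅): φ is true.
  w8 (successors {w5}): φ is false.
For instance, at w6:
  At w6: \Box q is false, r \to \Box q is false, so \Box q \land (r \to \Box q) is false.
    At w6: \Box q requires q at every successor {w7}.
      q fails at w7, so \Box q is false at w6.
    At w6: r is true, \Box q is false, so r \to \Box q is false.
      At w6: \Box q requires q at every successor {w7}.
        q fails at w7, so \Box q is false at w6.
Satisfying worlds: {w1, w2, w5, w7}

w1, w2, w5, w7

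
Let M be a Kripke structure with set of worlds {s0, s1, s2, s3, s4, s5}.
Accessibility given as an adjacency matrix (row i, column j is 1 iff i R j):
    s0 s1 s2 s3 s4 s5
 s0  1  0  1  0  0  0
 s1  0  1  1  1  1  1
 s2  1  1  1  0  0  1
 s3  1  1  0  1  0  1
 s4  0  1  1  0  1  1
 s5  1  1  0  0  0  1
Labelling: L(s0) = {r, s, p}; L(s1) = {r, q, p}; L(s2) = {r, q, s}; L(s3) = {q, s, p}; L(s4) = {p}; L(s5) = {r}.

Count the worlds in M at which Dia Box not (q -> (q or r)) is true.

0

Let φ = Dia Box not (q -> (q or r)). Evaluate φ at each world:
  s0 (successors {s0, s2}): φ is false.
  s1 (successors {s1, s2, s3, s4, s5}): φ is false.
  s2 (successors {s0, s1, s2, s5}): φ is false.
  s3 (successors {s0, s1, s3, s5}): φ is false.
  s4 (successors {s1, s2, s4, s5}): φ is false.
  s5 (successors {s0, s1, s5}): φ is false.
For instance, at s5:
  At s5: Dia Box not (q -> (q or r)) requires Box not (q -> (q or r)) at some successor in {s0, s1, s5}.
    At s0: Box not (q -> (q or r)) is false.
    At s1: Box not (q -> (q or r)) is false.
    At s5: Box not (q -> (q or r)) is false.
  So Dia Box not (q -> (q or r)) is false at s5.
Satisfying worlds: none.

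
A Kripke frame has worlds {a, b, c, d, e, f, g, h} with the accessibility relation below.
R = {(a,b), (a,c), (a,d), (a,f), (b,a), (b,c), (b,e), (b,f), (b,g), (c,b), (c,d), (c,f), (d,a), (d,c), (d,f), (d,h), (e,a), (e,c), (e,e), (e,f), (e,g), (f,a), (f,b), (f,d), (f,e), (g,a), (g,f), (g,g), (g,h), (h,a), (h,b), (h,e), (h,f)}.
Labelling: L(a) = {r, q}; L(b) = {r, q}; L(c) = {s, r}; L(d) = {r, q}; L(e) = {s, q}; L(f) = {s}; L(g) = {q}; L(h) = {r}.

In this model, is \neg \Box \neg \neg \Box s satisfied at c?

Recall that \Box ψ holds at a world iff ψ holds at every accessible world, and \Diamond ψ holds iff ψ holds at some accessible world.
At c: \Box \neg \neg \Box s is false, so \neg \Box \neg \neg \Box s is true.
  At c: \Box \neg \neg \Box s requires \neg \neg \Box s at every successor {b, d, f}.
    \neg \neg \Box s fails at b, so \Box \neg \neg \Box s is false at c.
      At b: \neg \Box s is true, so \neg \neg \Box s is false.

Yes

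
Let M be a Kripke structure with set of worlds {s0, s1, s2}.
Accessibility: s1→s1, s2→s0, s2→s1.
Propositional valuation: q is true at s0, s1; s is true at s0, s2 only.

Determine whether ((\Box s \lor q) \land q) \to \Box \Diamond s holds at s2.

Recall that \Box ψ holds at a world iff ψ holds at every accessible world, and \Diamond ψ holds iff ψ holds at some accessible world.
At s2: (\Box s \lor q) \land q is false, \Box \Diamond s is false, so ((\Box s \lor q) \land q) \to \Box \Diamond s is true.
  At s2: \Box s \lor q is false, q is false, so (\Box s \lor q) \land q is false.
    At s2: \Box s is false, q is false, so \Box s \lor q is false.
      At s2: \Box s requires s at every successor {s0, s1}.
        s fails at s1, so \Box s is false at s2.
  At s2: \Box \Diamond s requires \Diamond s at every successor {s0, s1}.
    \Diamond s fails at s0, so \Box \Diamond s is false at s2.
      At s0: no accessible worlds, so \Diamond s is false.

Yes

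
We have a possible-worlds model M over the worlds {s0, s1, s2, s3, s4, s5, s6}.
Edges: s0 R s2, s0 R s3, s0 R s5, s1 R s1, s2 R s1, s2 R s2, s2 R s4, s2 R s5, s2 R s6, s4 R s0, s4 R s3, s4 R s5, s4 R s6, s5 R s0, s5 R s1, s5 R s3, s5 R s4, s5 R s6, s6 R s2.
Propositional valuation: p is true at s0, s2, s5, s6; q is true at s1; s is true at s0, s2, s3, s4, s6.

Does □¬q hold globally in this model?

Recall that □ψ holds at a world iff ψ holds at every accessible world, and ◇ψ holds iff ψ holds at some accessible world.
Let φ = □¬q. Evaluate φ at each world:
  s0 (successors {s2, s3, s5}): φ is true.
  s1 (successors {s1}): φ is false.
  s2 (successors {s1, s2, s4, s5, s6}): φ is false.
  s3 (successors ∅): φ is true.
  s4 (successors {s0, s3, s5, s6}): φ is true.
  s5 (successors {s0, s1, s3, s4, s6}): φ is false.
  s6 (successors {s2}): φ is true.
Detail at s1 (counterexample):
  At s1: □¬q requires ¬q at every successor {s1}.
    ¬q fails at s1, so □¬q is false at s1.

No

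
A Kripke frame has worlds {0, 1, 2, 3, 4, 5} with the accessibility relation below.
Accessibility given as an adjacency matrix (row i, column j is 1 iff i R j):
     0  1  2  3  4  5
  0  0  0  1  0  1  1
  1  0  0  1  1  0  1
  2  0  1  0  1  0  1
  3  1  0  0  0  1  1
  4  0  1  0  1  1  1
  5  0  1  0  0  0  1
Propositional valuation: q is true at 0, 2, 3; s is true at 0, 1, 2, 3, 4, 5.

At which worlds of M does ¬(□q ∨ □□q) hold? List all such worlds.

0, 1, 2, 3, 4, 5

Recall that □ψ holds at a world iff ψ holds at every accessible world, and ◇ψ holds iff ψ holds at some accessible world.
Let φ = ¬(□q ∨ □□q). Evaluate φ at each world:
  0 (successors {2, 4, 5}): φ is true.
  1 (successors {2, 3, 5}): φ is true.
  2 (successors {1, 3, 5}): φ is true.
  3 (successors {0, 4, 5}): φ is true.
  4 (successors {1, 3, 4, 5}): φ is true.
  5 (successors {1, 5}): φ is true.
For instance, at 3:
  At 3: □q ∨ □□q is false, so ¬(□q ∨ □□q) is true.
    At 3: □q is false, □□q is false, so □q ∨ □□q is false.
      At 3: □q requires q at every successor {0, 4, 5}.
        q fails at 4, so □q is false at 3.
      At 3: □□q requires □q at every successor {0, 4, 5}.
        □q fails at 0, so □□q is false at 3.
Satisfying worlds: {0, 1, 2, 3, 4, 5}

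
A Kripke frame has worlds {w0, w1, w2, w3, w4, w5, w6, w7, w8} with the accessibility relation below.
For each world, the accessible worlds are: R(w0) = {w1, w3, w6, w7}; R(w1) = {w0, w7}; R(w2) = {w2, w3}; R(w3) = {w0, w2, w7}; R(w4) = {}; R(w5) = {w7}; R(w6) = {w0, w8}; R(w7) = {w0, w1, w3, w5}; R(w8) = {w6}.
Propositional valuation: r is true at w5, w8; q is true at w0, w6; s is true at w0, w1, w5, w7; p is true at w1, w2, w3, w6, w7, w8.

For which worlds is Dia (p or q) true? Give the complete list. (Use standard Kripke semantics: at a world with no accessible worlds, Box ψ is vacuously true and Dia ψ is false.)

Let φ = Dia (p or q). Evaluate φ at each world:
  w0 (successors {w1, w3, w6, w7}): φ is true.
  w1 (successors {w0, w7}): φ is true.
  w2 (successors {w2, w3}): φ is true.
  w3 (successors {w0, w2, w7}): φ is true.
  w4 (successors ∅): φ is false.
  w5 (successors {w7}): φ is true.
  w6 (successors {w0, w8}): φ is true.
  w7 (successors {w0, w1, w3, w5}): φ is true.
  w8 (successors {w6}): φ is true.
For instance, at w2:
  At w2: Dia (p or q) requires p or q at some successor in {w2, w3}.
    p or q holds at w2, so Dia (p or q) is true at w2.
Satisfying worlds: {w0, w1, w2, w3, w5, w6, w7, w8}

w0, w1, w2, w3, w5, w6, w7, w8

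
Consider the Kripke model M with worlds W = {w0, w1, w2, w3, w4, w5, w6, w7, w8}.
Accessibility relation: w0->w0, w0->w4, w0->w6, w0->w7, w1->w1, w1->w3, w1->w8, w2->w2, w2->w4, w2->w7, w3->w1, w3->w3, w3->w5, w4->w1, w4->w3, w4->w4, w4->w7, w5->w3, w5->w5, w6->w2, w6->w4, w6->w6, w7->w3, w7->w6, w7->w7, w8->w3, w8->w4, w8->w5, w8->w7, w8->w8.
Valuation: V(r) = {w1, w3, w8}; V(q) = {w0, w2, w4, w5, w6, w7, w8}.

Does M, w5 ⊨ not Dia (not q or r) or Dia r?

Yes

At w5: not Dia (not q or r) is false, Dia r is true, so not Dia (not q or r) or Dia r is true.
  At w5: Dia (not q or r) is true, so not Dia (not q or r) is false.
    At w5: Dia (not q or r) requires not q or r at some successor in {w3, w5}.
      not q or r holds at w3, so Dia (not q or r) is true at w5.
  At w5: Dia r requires r at some successor in {w3, w5}.
    r holds at w3, so Dia r is true at w5.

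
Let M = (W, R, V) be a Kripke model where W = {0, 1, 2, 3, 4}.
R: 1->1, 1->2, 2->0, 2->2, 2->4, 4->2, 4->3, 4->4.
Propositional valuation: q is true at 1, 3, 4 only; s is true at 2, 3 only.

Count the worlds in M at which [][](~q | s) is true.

2

Let φ = [][](~q | s). Evaluate φ at each world:
  0 (successors ∅): φ is true.
  1 (successors {1, 2}): φ is false.
  2 (successors {0, 2, 4}): φ is false.
  3 (successors ∅): φ is true.
  4 (successors {2, 3, 4}): φ is false.
For instance, at 1:
  At 1: [][](~q | s) requires [](~q | s) at every successor {1, 2}.
    [](~q | s) fails at 1, so [][](~q | s) is false at 1.
      At 1: [](~q | s) requires ~q | s at every successor {1, 2}.
        ~q | s fails at 1, so [](~q | s) is false at 1.
Satisfying worlds: {0, 3}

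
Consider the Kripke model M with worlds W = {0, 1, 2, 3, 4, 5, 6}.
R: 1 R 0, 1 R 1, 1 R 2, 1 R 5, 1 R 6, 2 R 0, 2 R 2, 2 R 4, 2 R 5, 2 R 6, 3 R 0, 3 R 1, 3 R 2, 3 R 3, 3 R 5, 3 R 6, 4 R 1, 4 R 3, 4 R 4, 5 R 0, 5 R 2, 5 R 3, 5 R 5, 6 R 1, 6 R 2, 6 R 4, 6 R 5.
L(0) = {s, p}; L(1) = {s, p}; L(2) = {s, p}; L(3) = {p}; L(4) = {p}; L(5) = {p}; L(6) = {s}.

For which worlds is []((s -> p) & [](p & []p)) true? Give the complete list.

0

Let φ = []((s -> p) & [](p & []p)). Evaluate φ at each world:
  0 (successors ∅): φ is true.
  1 (successors {0, 1, 2, 5, 6}): φ is false.
  2 (successors {0, 2, 4, 5, 6}): φ is false.
  3 (successors {0, 1, 2, 3, 5, 6}): φ is false.
  4 (successors {1, 3, 4}): φ is false.
  5 (successors {0, 2, 3, 5}): φ is false.
  6 (successors {1, 2, 4, 5}): φ is false.
For instance, at 2:
  At 2: []((s -> p) & [](p & []p)) requires (s -> p) & [](p & []p) at every successor {0, 2, 4, 5, 6}.
    (s -> p) & [](p & []p) fails at 2, so []((s -> p) & [](p & []p)) is false at 2.
      At 2: s -> p is true, [](p & []p) is false, so (s -> p) & [](p & []p) is false.
Satisfying worlds: {0}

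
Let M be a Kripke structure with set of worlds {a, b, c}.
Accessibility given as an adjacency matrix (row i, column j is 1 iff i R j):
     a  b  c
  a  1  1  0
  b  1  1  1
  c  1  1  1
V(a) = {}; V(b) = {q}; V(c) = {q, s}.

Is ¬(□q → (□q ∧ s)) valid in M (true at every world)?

Let φ = ¬(□q → (□q ∧ s)). Evaluate φ at each world:
  a (successors {a, b}): φ is false.
  b (successors {a, b, c}): φ is false.
  c (successors {a, b, c}): φ is false.
Detail at a (counterexample):
  At a: □q → (□q ∧ s) is true, so ¬(□q → (□q ∧ s)) is false.
    At a: □q is false, □q ∧ s is false, so □q → (□q ∧ s) is true.
      At a: □q requires q at every successor {a, b}.
        q fails at a, so □q is false at a.
      At a: □q is false, s is false, so □q ∧ s is false.

No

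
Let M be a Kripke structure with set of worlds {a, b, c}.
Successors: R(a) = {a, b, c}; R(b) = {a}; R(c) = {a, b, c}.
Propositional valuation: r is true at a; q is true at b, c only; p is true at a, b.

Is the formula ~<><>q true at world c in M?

No

At c: <><>q is true, so ~<><>q is false.
  At c: <><>q requires <>q at some successor in {a, b, c}.
    <>q holds at a, so <><>q is true at c.
      At a: <>q requires q at some successor in {a, b, c}.
        q holds at b, so <>q is true at a.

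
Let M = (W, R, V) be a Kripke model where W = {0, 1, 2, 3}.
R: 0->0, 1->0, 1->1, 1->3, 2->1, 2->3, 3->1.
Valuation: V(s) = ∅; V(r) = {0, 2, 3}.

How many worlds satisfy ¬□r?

Let φ = ¬□r. Evaluate φ at each world:
  0 (successors {0}): φ is false.
  1 (successors {0, 1, 3}): φ is true.
  2 (successors {1, 3}): φ is true.
  3 (successors {1}): φ is true.
For instance, at 0:
  At 0: □r is true, so ¬□r is false.
    At 0: □r requires r at every successor {0}.
      At 0: r is true.
    So □r is true at 0.
Satisfying worlds: {1, 2, 3}

3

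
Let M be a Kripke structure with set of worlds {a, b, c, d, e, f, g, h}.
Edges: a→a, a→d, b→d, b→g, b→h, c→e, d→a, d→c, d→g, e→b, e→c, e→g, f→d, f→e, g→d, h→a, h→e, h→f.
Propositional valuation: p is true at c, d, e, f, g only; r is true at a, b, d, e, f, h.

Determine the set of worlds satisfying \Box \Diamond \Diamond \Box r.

a, b, c, d, e, f, g, h

Recall that \Box ψ holds at a world iff ψ holds at every accessible world, and \Diamond ψ holds iff ψ holds at some accessible world.
Let φ = \Box \Diamond \Diamond \Box r. Evaluate φ at each world:
  a (successors {a, d}): φ is true.
  b (successors {d, g, h}): φ is true.
  c (successors {e}): φ is true.
  d (successors {a, c, g}): φ is true.
  e (successors {b, c, g}): φ is true.
  f (successors {d, e}): φ is true.
  g (successors {d}): φ is true.
  h (successors {a, e, f}): φ is true.
For instance, at a:
  At a: \Box \Diamond \Diamond \Box r requires \Diamond \Diamond \Box r at every successor {a, d}.
      At a: \Diamond \Diamond \Box r requires \Diamond \Box r at some successor in {a, d}.
        \Diamond \Box r holds at a, so \Diamond \Diamond \Box r is true at a.
      At d: \Diamond \Diamond \Box r requires \Diamond \Box r at some successor in {a, c, g}.
        \Diamond \Box r holds at a, so \Diamond \Diamond \Box r is true at d.
  So \Box \Diamond \Diamond \Box r is true at a.
Satisfying worlds: {a, b, c, d, e, f, g, h}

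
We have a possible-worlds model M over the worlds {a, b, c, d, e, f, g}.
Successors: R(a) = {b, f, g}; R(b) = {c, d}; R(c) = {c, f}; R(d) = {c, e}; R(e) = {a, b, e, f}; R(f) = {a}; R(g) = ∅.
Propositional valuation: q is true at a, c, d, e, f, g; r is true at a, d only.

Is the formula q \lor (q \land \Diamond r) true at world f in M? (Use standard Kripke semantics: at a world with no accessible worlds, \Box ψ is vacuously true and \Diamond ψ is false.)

Recall that \Diamond ψ holds at a world iff ψ holds at some accessible world.
At f: q is true, q \land \Diamond r is true, so q \lor (q \land \Diamond r) is true.
  At f: q is true, \Diamond r is true, so q \land \Diamond r is true.
    At f: \Diamond r requires r at some successor in {a}.
      r holds at a, so \Diamond r is true at f.

Yes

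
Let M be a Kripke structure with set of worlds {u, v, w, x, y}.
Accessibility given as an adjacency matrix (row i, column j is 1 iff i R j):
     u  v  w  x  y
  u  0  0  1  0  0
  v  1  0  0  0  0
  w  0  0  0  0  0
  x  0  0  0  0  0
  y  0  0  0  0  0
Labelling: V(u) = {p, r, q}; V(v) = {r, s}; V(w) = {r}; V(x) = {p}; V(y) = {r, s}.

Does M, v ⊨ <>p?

At v: <>p requires p at some successor in {u}.
  p holds at u, so <>p is true at v.

Yes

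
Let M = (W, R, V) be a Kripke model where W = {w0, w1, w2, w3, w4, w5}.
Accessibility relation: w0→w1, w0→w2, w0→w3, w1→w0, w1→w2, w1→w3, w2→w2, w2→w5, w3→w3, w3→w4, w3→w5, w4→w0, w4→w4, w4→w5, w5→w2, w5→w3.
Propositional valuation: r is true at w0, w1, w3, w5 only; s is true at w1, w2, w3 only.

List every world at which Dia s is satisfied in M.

w0, w1, w2, w3, w5

Let φ = Dia s. Evaluate φ at each world:
  w0 (successors {w1, w2, w3}): φ is true.
  w1 (successors {w0, w2, w3}): φ is true.
  w2 (successors {w2, w5}): φ is true.
  w3 (successors {w3, w4, w5}): φ is true.
  w4 (successors {w0, w4, w5}): φ is false.
  w5 (successors {w2, w3}): φ is true.
For instance, at w4:
  At w4: Dia s requires s at some successor in {w0, w4, w5}.
    At w0: s is false.
    At w4: s is false.
    At w5: s is false.
  So Dia s is false at w4.
Satisfying worlds: {w0, w1, w2, w3, w5}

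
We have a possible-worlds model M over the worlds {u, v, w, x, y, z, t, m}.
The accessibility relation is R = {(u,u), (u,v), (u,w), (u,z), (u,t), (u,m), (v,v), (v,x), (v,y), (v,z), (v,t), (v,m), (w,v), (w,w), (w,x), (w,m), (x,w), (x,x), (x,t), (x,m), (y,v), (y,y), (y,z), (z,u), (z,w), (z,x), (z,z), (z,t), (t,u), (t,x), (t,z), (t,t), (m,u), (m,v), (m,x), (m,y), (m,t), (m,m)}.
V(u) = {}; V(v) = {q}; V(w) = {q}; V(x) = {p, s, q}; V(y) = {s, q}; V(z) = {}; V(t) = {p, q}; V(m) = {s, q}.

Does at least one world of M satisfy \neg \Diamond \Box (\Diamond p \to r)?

Yes

Recall that \Box ψ holds at a world iff ψ holds at every accessible world, and \Diamond ψ holds iff ψ holds at some accessible world.
Let φ = \neg \Diamond \Box (\Diamond p \to r). Evaluate φ at each world:
  u (successors {u, v, w, z, t, m}): φ is true.
  v (successors {v, x, y, z, t, m}): φ is true.
  w (successors {v, w, x, m}): φ is true.
  x (successors {w, x, t, m}): φ is true.
  y (successors {v, y, z}): φ is true.
  z (successors {u, w, x, z, t}): φ is true.
  t (successors {u, x, z, t}): φ is true.
  m (successors {u, v, x, y, t, m}): φ is true.
Detail at u (witness):
  At u: \Diamond \Box (\Diamond p \to r) is false, so \neg \Diamond \Box (\Diamond p \to r) is true.
    At u: \Diamond \Box (\Diamond p \to r) requires \Box (\Diamond p \to r) at some successor in {u, v, w, z, t, m}.
      At u: \Box (\Diamond p \to r) is false.
      At v: \Box (\Diamond p \to r) is false.
      At w: \Box (\Diamond p \to r) is false.
      At z: \Box (\Diamond p \to r) is false.
      At t: \Box (\Diamond p \to r) is false.
      At m: \Box (\Diamond p \to r) is false.
    So \Diamond \Box (\Diamond p \to r) is false at u.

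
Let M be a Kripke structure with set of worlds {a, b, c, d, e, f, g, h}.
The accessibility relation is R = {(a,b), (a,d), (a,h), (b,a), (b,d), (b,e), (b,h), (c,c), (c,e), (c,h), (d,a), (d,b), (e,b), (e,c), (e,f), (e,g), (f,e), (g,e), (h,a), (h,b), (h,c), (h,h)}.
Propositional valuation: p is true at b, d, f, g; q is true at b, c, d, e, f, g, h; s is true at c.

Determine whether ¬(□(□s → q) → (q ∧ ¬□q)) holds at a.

Yes

At a: □(□s → q) → (q ∧ ¬□q) is false, so ¬(□(□s → q) → (q ∧ ¬□q)) is true.
  At a: □(□s → q) is true, q ∧ ¬□q is false, so □(□s → q) → (q ∧ ¬□q) is false.
    At a: □(□s → q) requires □s → q at every successor {b, d, h}.
      At b: □s → q is true.
      At d: □s → q is true.
      At h: □s → q is true.
    So □(□s → q) is true at a.
    At a: q is false, ¬□q is false, so q ∧ ¬□q is false.
      At a: □q is true, so ¬□q is false.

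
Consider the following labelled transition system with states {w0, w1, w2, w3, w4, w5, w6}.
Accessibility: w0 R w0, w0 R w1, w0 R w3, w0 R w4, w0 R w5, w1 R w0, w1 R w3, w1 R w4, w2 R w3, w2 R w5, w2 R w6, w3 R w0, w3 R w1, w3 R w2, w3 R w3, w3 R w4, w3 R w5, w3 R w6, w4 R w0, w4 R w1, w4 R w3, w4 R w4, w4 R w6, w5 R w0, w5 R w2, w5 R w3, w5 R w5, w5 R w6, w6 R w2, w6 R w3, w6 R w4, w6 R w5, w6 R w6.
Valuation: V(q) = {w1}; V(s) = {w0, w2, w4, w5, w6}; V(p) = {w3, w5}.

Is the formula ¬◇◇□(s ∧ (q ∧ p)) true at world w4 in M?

Yes

Recall that □ψ holds at a world iff ψ holds at every accessible world, and ◇ψ holds iff ψ holds at some accessible world.
At w4: ◇◇□(s ∧ (q ∧ p)) is false, so ¬◇◇□(s ∧ (q ∧ p)) is true.
  At w4: ◇◇□(s ∧ (q ∧ p)) requires ◇□(s ∧ (q ∧ p)) at some successor in {w0, w1, w3, w4, w6}.
    At w0: ◇□(s ∧ (q ∧ p)) is false.
    At w1: ◇□(s ∧ (q ∧ p)) is false.
    At w3: ◇□(s ∧ (q ∧ p)) is false.
    At w4: ◇□(s ∧ (q ∧ p)) is false.
    At w6: ◇□(s ∧ (q ∧ p)) is false.
  So ◇◇□(s ∧ (q ∧ p)) is false at w4.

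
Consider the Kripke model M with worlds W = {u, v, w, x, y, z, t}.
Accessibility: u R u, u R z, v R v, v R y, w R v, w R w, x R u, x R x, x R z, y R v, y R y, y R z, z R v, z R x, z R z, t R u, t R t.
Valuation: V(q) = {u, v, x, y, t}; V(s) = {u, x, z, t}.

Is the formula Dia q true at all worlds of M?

Recall that Dia ψ holds at a world iff ψ holds at some accessible world.
Let φ = Dia q. Evaluate φ at each world:
  u (successors {u, z}): φ is true.
  v (successors {v, y}): φ is true.
  w (successors {v, w}): φ is true.
  x (successors {u, x, z}): φ is true.
  y (successors {v, y, z}): φ is true.
  z (successors {v, x, z}): φ is true.
  t (successors {u, t}): φ is true.
For instance, at v:
  At v: Dia q requires q at some successor in {v, y}.
    q holds at v, so Dia q is true at v.

Yes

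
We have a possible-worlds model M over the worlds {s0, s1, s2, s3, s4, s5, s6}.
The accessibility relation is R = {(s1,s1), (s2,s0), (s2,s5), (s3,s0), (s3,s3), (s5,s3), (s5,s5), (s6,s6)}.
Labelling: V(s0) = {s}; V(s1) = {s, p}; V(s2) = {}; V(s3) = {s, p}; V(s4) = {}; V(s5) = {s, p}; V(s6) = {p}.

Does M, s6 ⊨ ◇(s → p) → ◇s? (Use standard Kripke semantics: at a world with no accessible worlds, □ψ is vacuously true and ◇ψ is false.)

Recall that ◇ψ holds at a world iff ψ holds at some accessible world.
At s6: ◇(s → p) is true, ◇s is false, so ◇(s → p) → ◇s is false.
  At s6: ◇(s → p) requires s → p at some successor in {s6}.
    s → p holds at s6, so ◇(s → p) is true at s6.
  At s6: ◇s requires s at some successor in {s6}.
    At s6: s is false.
  So ◇s is false at s6.

No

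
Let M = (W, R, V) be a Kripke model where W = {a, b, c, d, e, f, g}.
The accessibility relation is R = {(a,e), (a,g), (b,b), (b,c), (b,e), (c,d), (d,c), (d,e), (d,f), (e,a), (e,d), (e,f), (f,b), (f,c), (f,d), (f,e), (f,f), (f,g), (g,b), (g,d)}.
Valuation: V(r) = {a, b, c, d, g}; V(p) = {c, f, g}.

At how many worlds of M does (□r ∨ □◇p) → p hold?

Let φ = (□r ∨ □◇p) → p. Evaluate φ at each world:
  a (successors {e, g}): φ is true.
  b (successors {b, c, e}): φ is true.
  c (successors {d}): φ is true.
  d (successors {c, e, f}): φ is true.
  e (successors {a, d, f}): φ is false.
  f (successors {b, c, d, e, f, g}): φ is true.
  g (successors {b, d}): φ is true.
For instance, at c:
  At c: □r ∨ □◇p is true, p is true, so (□r ∨ □◇p) → p is true.
    At c: □r is true, □◇p is true, so □r ∨ □◇p is true.
      At c: □r requires r at every successor {d}.
        At d: r is true.
      So □r is true at c.
      At c: □◇p requires ◇p at every successor {d}.
        At d: ◇p is true.
      So □◇p is true at c.
Satisfying worlds: {a, b, c, d, f, g}

6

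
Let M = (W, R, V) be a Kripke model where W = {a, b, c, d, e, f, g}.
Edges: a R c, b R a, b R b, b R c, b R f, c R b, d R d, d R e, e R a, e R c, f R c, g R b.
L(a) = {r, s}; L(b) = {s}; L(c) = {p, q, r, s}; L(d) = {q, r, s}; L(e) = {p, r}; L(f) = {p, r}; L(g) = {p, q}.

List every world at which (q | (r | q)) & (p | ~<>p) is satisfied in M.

Recall that <>ψ holds at a world iff ψ holds at some accessible world.
Let φ = (q | (r | q)) & (p | ~<>p). Evaluate φ at each world:
  a (successors {c}): φ is false.
  b (successors {a, b, c, f}): φ is false.
  c (successors {b}): φ is true.
  d (successors {d, e}): φ is false.
  e (successors {a, c}): φ is true.
  f (successors {c}): φ is true.
  g (successors {b}): φ is true.
For instance, at e:
  At e: q | (r | q) is true, p | ~<>p is true, so (q | (r | q)) & (p | ~<>p) is true.
    At e: p is true, ~<>p is false, so p | ~<>p is true.
      At e: <>p is true, so ~<>p is false.
Satisfying worlds: {c, e, f, g}

c, e, f, g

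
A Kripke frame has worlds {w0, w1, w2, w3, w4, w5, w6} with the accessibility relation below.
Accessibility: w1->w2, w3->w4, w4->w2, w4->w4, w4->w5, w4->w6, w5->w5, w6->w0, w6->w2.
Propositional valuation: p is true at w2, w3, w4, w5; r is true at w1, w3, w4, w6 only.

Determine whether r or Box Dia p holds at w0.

At w0: r is false, Box Dia p is true, so r or Box Dia p is true.
  At w0: no accessible worlds, so Box Dia p holds vacuously.

Yes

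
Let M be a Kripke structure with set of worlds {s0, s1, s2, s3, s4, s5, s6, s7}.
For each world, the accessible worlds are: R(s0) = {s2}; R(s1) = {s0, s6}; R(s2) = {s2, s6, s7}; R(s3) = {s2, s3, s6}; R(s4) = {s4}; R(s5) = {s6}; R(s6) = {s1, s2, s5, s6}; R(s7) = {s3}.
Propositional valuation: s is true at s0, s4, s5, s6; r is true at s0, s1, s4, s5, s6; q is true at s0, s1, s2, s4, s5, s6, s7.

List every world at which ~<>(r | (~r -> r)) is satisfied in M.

s0, s7

Let φ = ~<>(r | (~r -> r)). Evaluate φ at each world:
  s0 (successors {s2}): φ is true.
  s1 (successors {s0, s6}): φ is false.
  s2 (successors {s2, s6, s7}): φ is false.
  s3 (successors {s2, s3, s6}): φ is false.
  s4 (successors {s4}): φ is false.
  s5 (successors {s6}): φ is false.
  s6 (successors {s1, s2, s5, s6}): φ is false.
  s7 (successors {s3}): φ is true.
For instance, at s7:
  At s7: <>(r | (~r -> r)) is false, so ~<>(r | (~r -> r)) is true.
    At s7: <>(r | (~r -> r)) requires r | (~r -> r) at some successor in {s3}.
      At s3: r | (~r -> r) is false.
    So <>(r | (~r -> r)) is false at s7.
Satisfying worlds: {s0, s7}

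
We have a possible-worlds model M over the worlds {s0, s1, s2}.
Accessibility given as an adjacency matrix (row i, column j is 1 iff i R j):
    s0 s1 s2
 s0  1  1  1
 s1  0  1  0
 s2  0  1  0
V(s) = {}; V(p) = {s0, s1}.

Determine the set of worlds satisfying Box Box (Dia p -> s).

Let φ = Box Box (Dia p -> s). Evaluate φ at each world:
  s0 (successors {s0, s1, s2}): φ is false.
  s1 (successors {s1}): φ is false.
  s2 (successors {s1}): φ is false.
For instance, at s2:
  At s2: Box Box (Dia p -> s) requires Box (Dia p -> s) at every successor {s1}.
    Box (Dia p -> s) fails at s1, so Box Box (Dia p -> s) is false at s2.
      At s1: Box (Dia p -> s) requires Dia p -> s at every successor {s1}.
        Dia p -> s fails at s1, so Box (Dia p -> s) is false at s1.
Satisfying worlds: none.

none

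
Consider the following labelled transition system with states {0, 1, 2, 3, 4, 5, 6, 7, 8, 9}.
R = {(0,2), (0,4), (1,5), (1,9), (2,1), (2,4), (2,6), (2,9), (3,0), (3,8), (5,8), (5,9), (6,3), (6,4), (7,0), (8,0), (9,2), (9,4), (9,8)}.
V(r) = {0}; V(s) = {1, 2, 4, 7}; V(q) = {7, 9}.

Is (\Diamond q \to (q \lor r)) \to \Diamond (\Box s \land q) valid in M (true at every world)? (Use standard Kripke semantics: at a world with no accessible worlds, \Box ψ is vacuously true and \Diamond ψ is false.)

Let φ = (\Diamond q \to (q \lor r)) \to \Diamond (\Box s \land q). Evaluate φ at each world:
  0 (successors {2, 4}): φ is false.
  1 (successors {5, 9}): φ is true.
  2 (successors {1, 4, 6, 9}): φ is true.
  3 (successors {0, 8}): φ is false.
  4 (successors ∅): φ is false.
  5 (successors {8, 9}): φ is true.
  6 (successors {3, 4}): φ is false.
  7 (successors {0}): φ is false.
  8 (successors {0}): φ is false.
  9 (successors {2, 4, 8}): φ is false.
Detail at 0 (counterexample):
  At 0: \Diamond q \to (q \lor r) is true, \Diamond (\Box s \land q) is false, so (\Diamond q \to (q \lor r)) \to \Diamond (\Box s \land q) is false.
    At 0: \Diamond q is false, q \lor r is true, so \Diamond q \to (q \lor r) is true.
      At 0: \Diamond q requires q at some successor in {2, 4}.
        At 2: q is false.
        At 4: q is false.
      So \Diamond q is false at 0.
    At 0: \Diamond (\Box s \land q) requires \Box s \land q at some successor in {2, 4}.
      At 2: \Box s \land q is false.
      At 4: \Box s \land q is false.
    So \Diamond (\Box s \land q) is false at 0.

No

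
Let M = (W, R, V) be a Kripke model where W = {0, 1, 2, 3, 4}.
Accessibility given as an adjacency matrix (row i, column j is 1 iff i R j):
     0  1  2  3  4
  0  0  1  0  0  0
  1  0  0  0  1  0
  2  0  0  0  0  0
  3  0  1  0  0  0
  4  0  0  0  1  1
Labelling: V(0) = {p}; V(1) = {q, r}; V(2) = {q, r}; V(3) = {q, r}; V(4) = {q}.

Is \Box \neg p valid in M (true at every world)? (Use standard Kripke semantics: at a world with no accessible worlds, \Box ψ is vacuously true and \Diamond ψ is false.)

Let φ = \Box \neg p. Evaluate φ at each world:
  0 (successors {1}): φ is true.
  1 (successors {3}): φ is true.
  2 (successors ∅): φ is true.
  3 (successors {1}): φ is true.
  4 (successors {3, 4}): φ is true.
For instance, at 4:
  At 4: \Box \neg p requires \neg p at every successor {3, 4}.
    At 3: \neg p is true.
    At 4: \neg p is true.
  So \Box \neg p is true at 4.

Yes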